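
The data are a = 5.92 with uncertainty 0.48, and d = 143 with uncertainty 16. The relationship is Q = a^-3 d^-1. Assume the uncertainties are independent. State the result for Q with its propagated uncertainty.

Q is a product of powers, so relative uncertainties combine in quadrature:
  (-3·δa/a)² = (-3×0.0811)² = 0.0592;  (-1·δd/d)² = (-1×0.112)² = 0.0125
δQ/Q = √(0.0717) = 0.268
Q = 3.37e-05, so δQ = 0.268 × 3.37e-05 = 9.02e-06.

(3.37 ± 0.902) × 10^-5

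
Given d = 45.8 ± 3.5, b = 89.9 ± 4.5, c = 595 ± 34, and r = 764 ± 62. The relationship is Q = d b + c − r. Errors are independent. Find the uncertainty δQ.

Let p = d·b = 4120. δp/p = √((1·δd/d)² + (1·δb/b)²) = √(0.00584 + 0.00251) = 0.0914, so δp = 376.
Q = p + c − r: δQ = √(δp² + δc² + δr²) = √(1.41e+05 + 1160 + 3840) = 383

383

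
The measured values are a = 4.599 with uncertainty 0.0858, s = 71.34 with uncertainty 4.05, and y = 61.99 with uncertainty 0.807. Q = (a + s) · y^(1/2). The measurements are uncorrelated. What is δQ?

Let u = a + s = 75.94. δu = √(δa² + δs²) = √(0.00736 + 16.4) = 4.05, so δu/u = 0.0533.
Q is then a monomial in u, y:
δQ/Q = √((δu/u)² + (½·δy/y)²) = √(0.00285 + 4.24e-05) = 0.0537
Q = 597.9, so δQ = 0.0537 × 597.9 = 32.1.

32.1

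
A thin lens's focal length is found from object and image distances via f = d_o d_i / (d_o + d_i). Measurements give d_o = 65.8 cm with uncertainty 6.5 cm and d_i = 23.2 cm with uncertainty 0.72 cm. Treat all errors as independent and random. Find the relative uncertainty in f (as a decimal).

0.0345

∂f/∂d_o = (d_i/(d_o+d_i))² = 0.0680;  ∂f/∂d_i = (d_o/(d_o+d_i))² = 0.547
δf = √((∂f/∂d_o · δd_o)² + (∂f/∂d_i · δd_i)²) = √(0.195 + 0.155) = 0.592 cm
f = 17.2 cm, so δf/f = 0.592/17.2 = 0.0345.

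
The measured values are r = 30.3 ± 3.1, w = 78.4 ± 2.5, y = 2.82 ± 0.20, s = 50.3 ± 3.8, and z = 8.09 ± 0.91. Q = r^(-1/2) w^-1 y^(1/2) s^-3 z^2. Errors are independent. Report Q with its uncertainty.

(2.00 ± 0.654) × 10^-6

Each factor contributes (exponent × relative error)² to (δQ/Q)²:
  (−½·δr/r)² = (-0.5×0.102)² = 0.00262;  (-1·δw/w)² = (-1×0.0319)² = 0.00102;  (½·δy/y)² = (0.5×0.0709)² = 0.00126;  (-3·δs/s)² = (-3×0.0755)² = 0.0514;  (2·δz/z)² = (2×0.112)² = 0.0506
δQ/Q = √(0.107) = 0.327
Q = 2e-06, so δQ = 0.327 × 2e-06 = 6.54e-07.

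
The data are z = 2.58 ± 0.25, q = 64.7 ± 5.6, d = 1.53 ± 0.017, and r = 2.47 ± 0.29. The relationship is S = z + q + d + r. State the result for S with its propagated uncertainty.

71.3 ± 5.61

For a sum/difference, combine absolute errors in quadrature:
  (δz)² = 0.0625;  (δq)² = 31.4;  (δd)² = 0.000289;  (δr)² = 0.0841
δS = √(31.5) = 5.61
S = 71.3.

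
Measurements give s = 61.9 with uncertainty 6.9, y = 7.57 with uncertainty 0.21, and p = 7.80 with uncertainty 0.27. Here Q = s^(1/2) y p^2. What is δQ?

For a monomial Q ∝ s^(1/2), y, p^2, fractional errors add in quadrature:
  (½·δs/s)² = (0.5×0.111)² = 0.00311;  (1·δy/y)² = (1×0.0277)² = 0.000770;  (2·δp/p)² = (2×0.0346)² = 0.00479
δQ/Q = √(0.00867) = 0.0931
Q = 3620, so δQ = 0.0931 × 3620 = 337.

337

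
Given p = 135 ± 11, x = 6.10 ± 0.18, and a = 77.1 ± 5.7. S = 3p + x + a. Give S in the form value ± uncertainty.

488 ± 33.5

Absolute uncertainties add in quadrature for a linear combination:
  (3·δp)² = 1090;  (δx)² = 0.0324;  (δa)² = 32.5
δS = √(1120) = 33.5
S = 488.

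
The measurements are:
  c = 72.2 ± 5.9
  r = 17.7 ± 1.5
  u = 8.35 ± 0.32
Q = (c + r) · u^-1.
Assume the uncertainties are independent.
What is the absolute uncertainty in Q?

Let w = c + r = 89.9. δw = √(δc² + δr²) = √(34.8 + 2.25) = 6.09, so δw/w = 0.0677.
Q is then a monomial in w, u:
δQ/Q = √((δw/w)² + (-1·δu/u)²) = √(0.00459 + 0.00147) = 0.0778
Q = 10.8, so δQ = 0.0778 × 10.8 = 0.838.

0.838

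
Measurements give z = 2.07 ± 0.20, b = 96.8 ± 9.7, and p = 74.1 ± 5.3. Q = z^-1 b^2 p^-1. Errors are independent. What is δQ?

14.3

Products/powers → add relative errors in quadrature, weighted by exponent:
  (-1·δz/z)² = (-1×0.0966)² = 0.00934;  (2·δb/b)² = (2×0.100)² = 0.0402;  (-1·δp/p)² = (-1×0.0715)² = 0.00512
δQ/Q = √(0.0546) = 0.234
Q = 61.1, so δQ = 0.234 × 61.1 = 14.3.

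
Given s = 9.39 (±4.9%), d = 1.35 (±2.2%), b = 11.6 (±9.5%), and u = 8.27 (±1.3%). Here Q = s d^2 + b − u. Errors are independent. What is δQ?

1.58

Let p = s·d^2 = 17.1. δp/p = √((1·δs/s)² + (2·δd/d)²) = √(0.00240 + 0.00194) = 0.0659, so δp = 1.13.
Q = p + b − u: δQ = √(δp² + δb² + δu²) = √(1.27 + 1.21 + 0.0116) = 1.58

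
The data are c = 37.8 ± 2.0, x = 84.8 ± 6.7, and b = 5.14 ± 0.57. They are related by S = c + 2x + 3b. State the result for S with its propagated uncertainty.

223 ± 13.7

For a sum/difference, combine absolute errors in quadrature:
  (δc)² = 4.00;  (2·δx)² = 180;  (3·δb)² = 2.92
δS = √(186) = 13.7
S = 223.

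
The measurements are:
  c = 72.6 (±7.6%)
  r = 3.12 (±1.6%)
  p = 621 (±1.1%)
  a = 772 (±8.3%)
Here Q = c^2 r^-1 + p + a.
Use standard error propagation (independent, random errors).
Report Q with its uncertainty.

3080 ± 266

Let w = c^2·r^-1 = 1690. δw/w = √((2·δc/c)² + (-1·δr/r)²) = √(0.0231 + 0.000256) = 0.153, so δw = 258.
Q = w + p + a: δQ = √(δw² + δp² + δa²) = √(66700 + 46.7 + 4110) = 266
Q = 3080.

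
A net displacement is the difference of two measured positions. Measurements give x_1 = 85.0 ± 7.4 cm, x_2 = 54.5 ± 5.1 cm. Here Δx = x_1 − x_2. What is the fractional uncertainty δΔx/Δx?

For a sum/difference, combine absolute errors in quadrature:
  (δx_1)² = 54.8;  (δx_2)² = 26.0
δΔx = √(80.8) = 8.99 cm
Δx = 30.5 cm, so δΔx/Δx = 8.99/30.5 = 0.295.

0.295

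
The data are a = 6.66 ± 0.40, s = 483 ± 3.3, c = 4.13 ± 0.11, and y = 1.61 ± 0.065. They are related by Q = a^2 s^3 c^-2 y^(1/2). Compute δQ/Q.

0.135

Relative error in a monomial: (δQ/Q)² = Σ (nᵢ · δxᵢ/xᵢ)².
  (2·δa/a)² = (2×0.0601)² = 0.0144;  (3·δs/s)² = (3×0.00683)² = 0.000420;  (-2·δc/c)² = (-2×0.0266)² = 0.00284;  (½·δy/y)² = (0.5×0.0404)² = 0.000407
δQ/Q = √(0.0181) = 0.135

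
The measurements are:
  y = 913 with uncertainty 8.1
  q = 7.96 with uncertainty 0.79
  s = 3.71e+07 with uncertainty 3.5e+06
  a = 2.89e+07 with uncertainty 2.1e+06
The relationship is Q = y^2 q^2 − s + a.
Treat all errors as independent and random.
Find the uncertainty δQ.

Let p = y^2·q^2 = 5.28e+07. δp/p = √((2·δy/y)² + (2·δq/q)²) = √(0.000315 + 0.0394) = 0.199, so δp = 1.05e+07.
Q = p − s + a: δQ = √(δp² + δs² + δa²) = √(1.11e+14 + 1.22e+13 + 4.41e+12) = 1.13e+07

1.13e+07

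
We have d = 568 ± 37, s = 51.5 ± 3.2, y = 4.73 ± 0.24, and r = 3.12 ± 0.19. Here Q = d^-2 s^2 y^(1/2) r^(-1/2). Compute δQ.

Since Q is a product/quotient, work with relative uncertainties:
  (-2·δd/d)² = (-2×0.0651)² = 0.0170;  (2·δs/s)² = (2×0.0621)² = 0.0154;  (½·δy/y)² = (0.5×0.0507)² = 0.000644;  (−½·δr/r)² = (-0.5×0.0609)² = 0.000927
δQ/Q = √(0.0340) = 0.184
Q = 0.0101, so δQ = 0.184 × 0.0101 = 0.00187.

0.00187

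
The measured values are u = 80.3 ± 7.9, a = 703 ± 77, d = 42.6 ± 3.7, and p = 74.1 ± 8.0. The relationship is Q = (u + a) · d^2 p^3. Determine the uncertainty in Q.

Let w = u + a = 783. δw = √(δu² + δa²) = √(62.4 + 5930) = 77.4, so δw/w = 0.0988.
Q is then a monomial in w, d, p:
δQ/Q = √((δw/w)² + (2·δd/d)² + (3·δp/p)²) = √(0.00977 + 0.0302 + 0.105) = 0.381
Q = 5.78e+11, so δQ = 0.381 × 5.78e+11 = 2.2e+11.

2.2e+11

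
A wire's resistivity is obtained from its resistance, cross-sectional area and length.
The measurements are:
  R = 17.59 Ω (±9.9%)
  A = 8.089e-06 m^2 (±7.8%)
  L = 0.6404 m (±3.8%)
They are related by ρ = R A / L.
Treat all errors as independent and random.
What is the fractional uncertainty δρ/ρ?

0.132

Relative error in a monomial: (δρ/ρ)² = Σ (nᵢ · δxᵢ/xᵢ)².
  (1·δR/R)² = (1×0.0990)² = 0.00980;  (1·δA/A)² = (1×0.0780)² = 0.00608;  (-1·δL/L)² = (-1×0.0380)² = 0.00144
δρ/ρ = √(0.0173) = 0.132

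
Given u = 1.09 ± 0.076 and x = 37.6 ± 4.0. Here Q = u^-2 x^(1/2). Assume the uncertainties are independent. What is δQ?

For a monomial Q ∝ u^-2, x^(1/2), fractional errors add in quadrature:
  (-2·δu/u)² = (-2×0.0697)² = 0.0194;  (½·δx/x)² = (0.5×0.106)² = 0.00283
δQ/Q = √(0.0223) = 0.149
Q = 5.16, so δQ = 0.149 × 5.16 = 0.770.

0.770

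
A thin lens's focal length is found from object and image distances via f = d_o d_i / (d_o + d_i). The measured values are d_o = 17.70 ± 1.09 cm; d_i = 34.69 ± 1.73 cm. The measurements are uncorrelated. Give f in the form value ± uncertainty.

∂f/∂d_o = (d_i/(d_o+d_i))² = 0.438;  ∂f/∂d_i = (d_o/(d_o+d_i))² = 0.114
δf = √((∂f/∂d_o · δd_o)² + (∂f/∂d_i · δd_i)²) = √(0.228 + 0.0390) = 0.517 cm
f = 11.72 cm.

11.72 ± 0.517 cm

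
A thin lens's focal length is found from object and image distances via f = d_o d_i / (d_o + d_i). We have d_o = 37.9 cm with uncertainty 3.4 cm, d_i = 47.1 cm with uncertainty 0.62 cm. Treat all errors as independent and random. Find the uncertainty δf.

1.05 cm

∂f/∂d_o = (d_i/(d_o+d_i))² = 0.307;  ∂f/∂d_i = (d_o/(d_o+d_i))² = 0.199
δf = √((∂f/∂d_o · δd_o)² + (∂f/∂d_i · δd_i)²) = √(1.09 + 0.0152) = 1.05 cm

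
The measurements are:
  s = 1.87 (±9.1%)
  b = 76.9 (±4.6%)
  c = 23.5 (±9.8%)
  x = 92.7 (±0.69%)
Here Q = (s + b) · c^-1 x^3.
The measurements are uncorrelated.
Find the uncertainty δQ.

2.93e+05

Let u = s + b = 78.8. δu = √(δs² + δb²) = √(0.0290 + 12.5) = 3.54, so δu/u = 0.0450.
Q is then a monomial in u, c, x:
δQ/Q = √((δu/u)² + (-1·δc/c)² + (3·δx/x)²) = √(0.00202 + 0.00960 + 0.000428) = 0.110
Q = 2.67e+06, so δQ = 0.110 × 2.67e+06 = 2.93e+05.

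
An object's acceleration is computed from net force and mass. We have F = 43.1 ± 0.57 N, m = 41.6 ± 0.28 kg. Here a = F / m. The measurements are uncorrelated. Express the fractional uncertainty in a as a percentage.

1.48%

Since a is a product/quotient, work with relative uncertainties:
  (1·δF/F)² = (1×0.0132)² = 0.000175;  (-1·δm/m)² = (-1×0.00673)² = 4.53e-05
δa/a = √(0.000220) = 0.0148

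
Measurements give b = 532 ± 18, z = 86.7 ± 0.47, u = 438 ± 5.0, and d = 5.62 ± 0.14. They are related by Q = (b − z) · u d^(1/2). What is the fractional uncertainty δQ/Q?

Let w = b − z = 445. δw = √(δb² + δz²) = √(324 + 0.221) = 18.0, so δw/w = 0.0404.
Q is then a monomial in w, u, d:
δQ/Q = √((δw/w)² + (1·δu/u)² + (½·δd/d)²) = √(0.00164 + 0.000130 + 0.000155) = 0.0438

0.0438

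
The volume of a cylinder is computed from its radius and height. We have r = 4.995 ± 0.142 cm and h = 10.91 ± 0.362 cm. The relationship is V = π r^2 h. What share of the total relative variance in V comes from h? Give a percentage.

25.4%

(δV/V)² = (2·δr/r)² + (1·δh/h)²
  r term: (2×0.0284)² = 0.00323
  h term: (1×0.0332)² = 0.00110
Total = 0.00433. Share from h = 0.00110/0.00433 = 0.254.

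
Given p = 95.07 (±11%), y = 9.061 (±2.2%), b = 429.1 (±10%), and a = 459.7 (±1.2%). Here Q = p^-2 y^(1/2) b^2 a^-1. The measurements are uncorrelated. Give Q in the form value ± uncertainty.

0.1334 ± 0.0397

Each factor contributes (exponent × relative error)² to (δQ/Q)²:
  (-2·δp/p)² = (-2×0.110)² = 0.0484;  (½·δy/y)² = (0.5×0.0220)² = 0.000121;  (2·δb/b)² = (2×0.100)² = 0.0400;  (-1·δa/a)² = (-1×0.0120)² = 0.000144
δQ/Q = √(0.0887) = 0.298
Q = 0.1334, so δQ = 0.298 × 0.1334 = 0.0397.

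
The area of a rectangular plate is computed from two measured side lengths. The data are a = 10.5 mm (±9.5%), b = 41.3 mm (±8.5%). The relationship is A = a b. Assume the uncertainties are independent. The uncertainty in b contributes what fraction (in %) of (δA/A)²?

(δA/A)² = (1·δa/a)² + (1·δb/b)²
  a term: (1×0.0950)² = 0.00903
  b term: (1×0.0850)² = 0.00723
Total = 0.0163. Share from b = 0.00723/0.0163 = 0.445.

44.5%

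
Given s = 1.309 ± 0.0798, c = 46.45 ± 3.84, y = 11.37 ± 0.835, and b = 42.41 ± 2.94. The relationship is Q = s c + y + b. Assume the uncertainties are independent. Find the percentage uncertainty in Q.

Let p = s·c = 60.80. δp/p = √((1·δs/s)² + (1·δc/c)²) = √(0.00372 + 0.00683) = 0.103, so δp = 6.25.
Q = p + y + b: δQ = √(δp² + δy² + δb²) = √(39.0 + 0.697 + 8.64) = 6.95
Q = 114.6, so δQ/Q = 6.95/114.6 = 0.0607.

6.07%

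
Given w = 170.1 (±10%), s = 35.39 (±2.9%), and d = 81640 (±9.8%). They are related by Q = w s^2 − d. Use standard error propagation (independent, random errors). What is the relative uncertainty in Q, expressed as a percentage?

Let p = w·s^2 = 213000. δp/p = √((1·δw/w)² + (2·δs/s)²) = √(0.0100 + 0.00336) = 0.116, so δp = 24600.
Q = p − d: δQ = √(δp² + δd²) = √(6.07e+08 + 6.4e+07) = 25900
Q = 131400, so δQ/Q = 25900/131400 = 0.197.

19.7%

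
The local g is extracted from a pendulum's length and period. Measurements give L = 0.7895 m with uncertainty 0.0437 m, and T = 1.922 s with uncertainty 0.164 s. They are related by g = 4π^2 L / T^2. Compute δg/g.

0.179

Since g is a product/quotient, work with relative uncertainties:
  (1·δL/L)² = (1×0.0554)² = 0.00306;  (-2·δT/T)² = (-2×0.0853)² = 0.0291
δg/g = √(0.0322) = 0.179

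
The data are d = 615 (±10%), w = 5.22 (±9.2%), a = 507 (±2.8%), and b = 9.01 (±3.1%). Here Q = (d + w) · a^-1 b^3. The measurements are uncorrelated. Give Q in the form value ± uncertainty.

Let u = d + w = 620. δu = √(δd² + δw²) = √(3780 + 0.231) = 61.5, so δu/u = 0.0992.
Q is then a monomial in u, a, b:
δQ/Q = √((δu/u)² + (-1·δa/a)² + (3·δb/b)²) = √(0.00983 + 0.000784 + 0.00865) = 0.139
Q = 895, so δQ = 0.139 × 895 = 124.

895 ± 124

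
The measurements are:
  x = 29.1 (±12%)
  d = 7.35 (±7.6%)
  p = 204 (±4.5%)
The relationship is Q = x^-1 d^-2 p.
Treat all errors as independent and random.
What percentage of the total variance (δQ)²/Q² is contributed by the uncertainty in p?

(δQ/Q)² = (-1·δx/x)² + (-2·δd/d)² + (1·δp/p)²
  x term: (-1×0.120)² = 0.0144
  d term: (-2×0.0760)² = 0.0231
  p term: (1×0.0450)² = 0.00202
Total = 0.0395. Share from p = 0.00202/0.0395 = 0.0512.

5.12%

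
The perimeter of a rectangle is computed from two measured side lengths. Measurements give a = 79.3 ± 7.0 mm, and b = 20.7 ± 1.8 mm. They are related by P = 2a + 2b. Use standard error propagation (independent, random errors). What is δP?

14.5 mm

P is a linear combination, so absolute uncertainties add in quadrature:
  (2·δa)² = 196;  (2·δb)² = 13.0
δP = √(209) = 14.5 mm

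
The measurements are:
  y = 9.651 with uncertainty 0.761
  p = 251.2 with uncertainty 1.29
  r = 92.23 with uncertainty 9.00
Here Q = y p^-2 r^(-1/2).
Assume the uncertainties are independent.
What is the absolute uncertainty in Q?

Relative error in a monomial: (δQ/Q)² = Σ (nᵢ · δxᵢ/xᵢ)².
  (1·δy/y)² = (1×0.0789)² = 0.00622;  (-2·δp/p)² = (-2×0.00514)² = 0.000105;  (−½·δr/r)² = (-0.5×0.0976)² = 0.00238
δQ/Q = √(0.00870) = 0.0933
Q = 1.593e-05, so δQ = 0.0933 × 1.593e-05 = 1.49e-06.

1.49e-06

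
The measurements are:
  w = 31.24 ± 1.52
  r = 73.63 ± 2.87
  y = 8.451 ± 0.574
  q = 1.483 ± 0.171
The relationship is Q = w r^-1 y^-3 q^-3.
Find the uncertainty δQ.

8.76e-05

For a monomial Q ∝ w, r^-1, y^-3, q^-3, fractional errors add in quadrature:
  (1·δw/w)² = (1×0.0487)² = 0.00237;  (-1·δr/r)² = (-1×0.0390)² = 0.00152;  (-3·δy/y)² = (-3×0.0679)² = 0.0415;  (-3·δq/q)² = (-3×0.115)² = 0.120
δQ/Q = √(0.165) = 0.406
Q = 0.0002155, so δQ = 0.406 × 0.0002155 = 8.76e-05.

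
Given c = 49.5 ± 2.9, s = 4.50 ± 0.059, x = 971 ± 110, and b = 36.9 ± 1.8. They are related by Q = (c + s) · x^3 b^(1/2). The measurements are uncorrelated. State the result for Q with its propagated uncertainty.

(3.00 ± 1.04) × 10^11

Let u = c + s = 54.0. δu = √(δc² + δs²) = √(8.41 + 0.00348) = 2.90, so δu/u = 0.0537.
Q is then a monomial in u, x, b:
δQ/Q = √((δu/u)² + (3·δx/x)² + (½·δb/b)²) = √(0.00289 + 0.116 + 0.000595) = 0.345
Q = 3e+11, so δQ = 0.345 × 3e+11 = 1.04e+11.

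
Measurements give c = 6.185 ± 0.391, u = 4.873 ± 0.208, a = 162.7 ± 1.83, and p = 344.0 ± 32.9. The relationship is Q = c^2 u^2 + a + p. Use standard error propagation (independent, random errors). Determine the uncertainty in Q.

142

Let w = c^2·u^2 = 908.4. δw/w = √((2·δc/c)² + (2·δu/u)²) = √(0.0160 + 0.00729) = 0.153, so δw = 139.
Q = w + a + p: δQ = √(δw² + δa² + δp²) = √(19200 + 3.35 + 1080) = 142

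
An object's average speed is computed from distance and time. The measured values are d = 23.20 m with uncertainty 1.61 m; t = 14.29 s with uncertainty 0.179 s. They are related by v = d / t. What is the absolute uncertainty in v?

0.114 m/s

Relative error in a monomial: (δv/v)² = Σ (nᵢ · δxᵢ/xᵢ)².
  (1·δd/d)² = (1×0.0694)² = 0.00482;  (-1·δt/t)² = (-1×0.0125)² = 0.000157
δv/v = √(0.00497) = 0.0705
v = 1.624 m/s, so δv = 0.0705 × 1.624 = 0.114 m/s.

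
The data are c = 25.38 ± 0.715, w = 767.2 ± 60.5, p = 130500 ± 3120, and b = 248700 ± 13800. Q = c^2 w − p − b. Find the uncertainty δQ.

Let h = c^2·w = 494200. δh/h = √((2·δc/c)² + (1·δw/w)²) = √(0.00317 + 0.00622) = 0.0969, so δh = 47900.
Q = h − p − b: δQ = √(δh² + δp² + δb²) = √(2.29e+09 + 9.73e+06 + 1.9e+08) = 49900

49900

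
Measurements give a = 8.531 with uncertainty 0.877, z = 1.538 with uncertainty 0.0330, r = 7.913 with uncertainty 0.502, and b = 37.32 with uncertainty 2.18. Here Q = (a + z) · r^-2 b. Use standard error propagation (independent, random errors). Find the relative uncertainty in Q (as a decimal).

0.165

Let u = a + z = 10.07. δu = √(δa² + δz²) = √(0.769 + 0.00109) = 0.878, so δu/u = 0.0872.
Q is then a monomial in u, r, b:
δQ/Q = √((δu/u)² + (-2·δr/r)² + (1·δb/b)²) = √(0.00760 + 0.0161 + 0.00341) = 0.165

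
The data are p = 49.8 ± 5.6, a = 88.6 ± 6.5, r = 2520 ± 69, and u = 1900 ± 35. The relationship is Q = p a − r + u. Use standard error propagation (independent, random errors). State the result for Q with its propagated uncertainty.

3790 ± 597

Let w = p·a = 4410. δw/w = √((1·δp/p)² + (1·δa/a)²) = √(0.0126 + 0.00538) = 0.134, so δw = 592.
Q = w − r + u: δQ = √(δw² + δr² + δu²) = √(3.51e+05 + 4760 + 1220) = 597
Q = 3790.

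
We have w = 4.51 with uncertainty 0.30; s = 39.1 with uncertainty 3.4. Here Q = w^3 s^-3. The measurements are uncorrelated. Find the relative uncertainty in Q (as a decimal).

0.328

For a monomial Q ∝ w^3, s^-3, fractional errors add in quadrature:
  (3·δw/w)² = (3×0.0665)² = 0.0398;  (-3·δs/s)² = (-3×0.0870)² = 0.0681
δQ/Q = √(0.108) = 0.328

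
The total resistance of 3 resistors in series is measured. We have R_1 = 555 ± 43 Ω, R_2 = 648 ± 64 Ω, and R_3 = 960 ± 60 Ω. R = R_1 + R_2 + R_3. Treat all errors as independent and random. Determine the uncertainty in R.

Absolute uncertainties add in quadrature for a linear combination:
  (δR_1)² = 1850;  (δR_2)² = 4100;  (δR_3)² = 3600
δR = √(9540) = 97.7 Ω

97.7 Ω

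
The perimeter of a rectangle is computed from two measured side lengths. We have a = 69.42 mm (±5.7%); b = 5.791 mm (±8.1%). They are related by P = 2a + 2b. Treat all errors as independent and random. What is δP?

Each term contributes (cᵢ δxᵢ)² to (δP)²:
  (2·δa)² = 62.6;  (2·δb)² = 0.880
δP = √(63.5) = 7.97 mm

7.97 mm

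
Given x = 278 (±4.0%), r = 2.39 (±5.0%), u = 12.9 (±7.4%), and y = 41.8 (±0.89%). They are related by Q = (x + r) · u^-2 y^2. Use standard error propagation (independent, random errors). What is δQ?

454

Let w = x + r = 280. δw = √(δx² + δr²) = √(124 + 0.0143) = 11.1, so δw/w = 0.0397.
Q is then a monomial in w, u, y:
δQ/Q = √((δw/w)² + (-2·δu/u)² + (2·δy/y)²) = √(0.00157 + 0.0219 + 0.000317) = 0.154
Q = 2940, so δQ = 0.154 × 2940 = 454.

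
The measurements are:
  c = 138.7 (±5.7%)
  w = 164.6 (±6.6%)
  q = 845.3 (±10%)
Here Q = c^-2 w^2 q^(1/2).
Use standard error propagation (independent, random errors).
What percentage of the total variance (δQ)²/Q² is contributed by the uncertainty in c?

39.5%

(δQ/Q)² = (-2·δc/c)² + (2·δw/w)² + (½·δq/q)²
  c term: (-2×0.0570)² = 0.0130
  w term: (2×0.0660)² = 0.0174
  q term: (0.5×0.100)² = 0.00250
Total = 0.0329. Share from c = 0.0130/0.0329 = 0.395.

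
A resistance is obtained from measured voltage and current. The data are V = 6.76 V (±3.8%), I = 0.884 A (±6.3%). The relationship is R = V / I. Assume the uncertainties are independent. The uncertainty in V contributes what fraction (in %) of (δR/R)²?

26.7%

(δR/R)² = (1·δV/V)² + (-1·δI/I)²
  V term: (1×0.0380)² = 0.00144
  I term: (-1×0.0630)² = 0.00397
Total = 0.00541. Share from V = 0.00144/0.00541 = 0.267.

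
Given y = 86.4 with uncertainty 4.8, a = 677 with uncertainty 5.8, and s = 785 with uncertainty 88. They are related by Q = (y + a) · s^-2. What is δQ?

Let u = y + a = 763. δu = √(δy² + δa²) = √(23.0 + 33.6) = 7.53, so δu/u = 0.00986.
Q is then a monomial in u, s:
δQ/Q = √((δu/u)² + (-2·δs/s)²) = √(9.73e-05 + 0.0503) = 0.224
Q = 0.00124, so δQ = 0.224 × 0.00124 = 0.000278.

0.000278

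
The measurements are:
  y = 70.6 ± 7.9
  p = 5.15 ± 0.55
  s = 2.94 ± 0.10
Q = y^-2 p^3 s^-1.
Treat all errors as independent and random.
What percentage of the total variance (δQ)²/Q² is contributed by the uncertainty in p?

(δQ/Q)² = (-2·δy/y)² + (3·δp/p)² + (-1·δs/s)²
  y term: (-2×0.112)² = 0.0501
  p term: (3×0.107)² = 0.103
  s term: (-1×0.0340)² = 0.00116
Total = 0.154. Share from p = 0.103/0.154 = 0.667.

66.7%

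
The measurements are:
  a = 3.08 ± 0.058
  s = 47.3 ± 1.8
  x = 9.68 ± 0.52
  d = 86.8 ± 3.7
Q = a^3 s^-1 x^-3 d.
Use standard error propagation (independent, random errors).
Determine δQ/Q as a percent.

18.0%

Relative error in a monomial: (δQ/Q)² = Σ (nᵢ · δxᵢ/xᵢ)².
  (3·δa/a)² = (3×0.0188)² = 0.00319;  (-1·δs/s)² = (-1×0.0381)² = 0.00145;  (-3·δx/x)² = (-3×0.0537)² = 0.0260;  (1·δd/d)² = (1×0.0426)² = 0.00182
δQ/Q = √(0.0324) = 0.180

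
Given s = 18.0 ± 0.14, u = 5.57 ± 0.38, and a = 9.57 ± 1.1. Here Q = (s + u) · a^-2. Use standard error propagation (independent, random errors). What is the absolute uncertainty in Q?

Let w = s + u = 23.6. δw = √(δs² + δu²) = √(0.0196 + 0.144) = 0.405, so δw/w = 0.0172.
Q is then a monomial in w, a:
δQ/Q = √((δw/w)² + (-2·δa/a)²) = √(0.000295 + 0.0528) = 0.231
Q = 0.257, so δQ = 0.231 × 0.257 = 0.0593.

0.0593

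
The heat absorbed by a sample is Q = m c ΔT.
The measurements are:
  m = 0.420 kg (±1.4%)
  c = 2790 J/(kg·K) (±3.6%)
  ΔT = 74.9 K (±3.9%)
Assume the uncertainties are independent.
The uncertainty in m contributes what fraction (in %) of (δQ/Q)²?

6.51%

(δQ/Q)² = (1·δm/m)² + (1·δc/c)² + (1·δΔT/ΔT)²
  m term: (1×0.0140)² = 0.000196
  c term: (1×0.0360)² = 0.00130
  ΔT term: (1×0.0390)² = 0.00152
Total = 0.00301. Share from m = 0.000196/0.00301 = 0.0651.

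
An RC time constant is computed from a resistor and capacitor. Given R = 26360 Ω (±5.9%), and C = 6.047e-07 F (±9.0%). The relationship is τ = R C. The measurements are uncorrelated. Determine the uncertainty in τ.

For a monomial τ ∝ R, C, fractional errors add in quadrature:
  (1·δR/R)² = (1×0.0590)² = 0.00348;  (1·δC/C)² = (1×0.0900)² = 0.00810
δτ/τ = √(0.0116) = 0.108
τ = 0.01594 s, so δτ = 0.108 × 0.01594 = 0.00172 s.

0.00172 s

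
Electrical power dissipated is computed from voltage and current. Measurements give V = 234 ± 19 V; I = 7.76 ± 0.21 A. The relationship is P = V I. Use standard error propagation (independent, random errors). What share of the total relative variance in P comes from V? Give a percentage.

90.0%

(δP/P)² = (1·δV/V)² + (1·δI/I)²
  V term: (1×0.0812)² = 0.00659
  I term: (1×0.0271)² = 0.000732
Total = 0.00733. Share from V = 0.00659/0.00733 = 0.900.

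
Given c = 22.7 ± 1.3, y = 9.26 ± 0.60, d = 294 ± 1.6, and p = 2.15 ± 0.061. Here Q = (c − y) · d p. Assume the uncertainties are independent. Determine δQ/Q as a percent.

Let u = c − y = 13.4. δu = √(δc² + δy²) = √(1.69 + 0.360) = 1.43, so δu/u = 0.107.
Q is then a monomial in u, d, p:
δQ/Q = √((δu/u)² + (1·δd/d)² + (1·δp/p)²) = √(0.0113 + 2.96e-05 + 0.000805) = 0.110

11.0%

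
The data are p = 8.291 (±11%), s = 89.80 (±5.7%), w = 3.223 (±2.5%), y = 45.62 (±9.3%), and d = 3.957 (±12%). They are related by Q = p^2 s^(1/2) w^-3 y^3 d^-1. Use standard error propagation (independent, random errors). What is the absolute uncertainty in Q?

Q is a product of powers, so relative uncertainties combine in quadrature:
  (2·δp/p)² = (2×0.110)² = 0.0484;  (½·δs/s)² = (0.5×0.0570)² = 0.000812;  (-3·δw/w)² = (-3×0.0250)² = 0.00563;  (3·δy/y)² = (3×0.0930)² = 0.0778;  (-1·δd/d)² = (-1×0.120)² = 0.0144
δQ/Q = √(0.147) = 0.384
Q = 466800, so δQ = 0.384 × 466800 = 1.79e+05.

1.79e+05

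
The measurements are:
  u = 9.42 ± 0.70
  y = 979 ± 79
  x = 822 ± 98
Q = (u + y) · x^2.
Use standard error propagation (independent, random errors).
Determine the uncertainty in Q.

1.68e+08

Let w = u + y = 988. δw = √(δu² + δy²) = √(0.490 + 6240) = 79.0, so δw/w = 0.0799.
Q is then a monomial in w, x:
δQ/Q = √((δw/w)² + (2·δx/x)²) = √(0.00639 + 0.0569) = 0.251
Q = 6.68e+08, so δQ = 0.251 × 6.68e+08 = 1.68e+08.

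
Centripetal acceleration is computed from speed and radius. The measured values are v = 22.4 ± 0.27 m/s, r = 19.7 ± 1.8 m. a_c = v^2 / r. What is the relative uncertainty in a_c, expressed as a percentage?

a_c is a product of powers, so relative uncertainties combine in quadrature:
  (2·δv/v)² = (2×0.0121)² = 0.000581;  (-1·δr/r)² = (-1×0.0914)² = 0.00835
δa_c/a_c = √(0.00893) = 0.0945

9.45%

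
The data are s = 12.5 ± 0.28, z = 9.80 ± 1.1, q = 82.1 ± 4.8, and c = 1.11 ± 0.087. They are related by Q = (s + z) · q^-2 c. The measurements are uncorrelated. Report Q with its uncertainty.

0.00367 ± 0.000550

Let u = s + z = 22.3. δu = √(δs² + δz²) = √(0.0784 + 1.21) = 1.14, so δu/u = 0.0509.
Q is then a monomial in u, q, c:
δQ/Q = √((δu/u)² + (-2·δq/q)² + (1·δc/c)²) = √(0.00259 + 0.0137 + 0.00614) = 0.150
Q = 0.00367, so δQ = 0.150 × 0.00367 = 0.000550.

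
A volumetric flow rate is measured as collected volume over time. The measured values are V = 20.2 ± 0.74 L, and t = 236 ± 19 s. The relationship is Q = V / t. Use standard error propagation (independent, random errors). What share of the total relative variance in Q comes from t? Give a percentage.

82.8%

(δQ/Q)² = (1·δV/V)² + (-1·δt/t)²
  V term: (1×0.0366)² = 0.00134
  t term: (-1×0.0805)² = 0.00648
Total = 0.00782. Share from t = 0.00648/0.00782 = 0.828.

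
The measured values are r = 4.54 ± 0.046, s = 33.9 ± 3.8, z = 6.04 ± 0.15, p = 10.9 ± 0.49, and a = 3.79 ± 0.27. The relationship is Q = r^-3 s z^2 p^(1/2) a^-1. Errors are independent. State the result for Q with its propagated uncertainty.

11.5 ± 1.69

Relative error in a monomial: (δQ/Q)² = Σ (nᵢ · δxᵢ/xᵢ)².
  (-3·δr/r)² = (-3×0.0101)² = 0.000924;  (1·δs/s)² = (1×0.112)² = 0.0126;  (2·δz/z)² = (2×0.0248)² = 0.00247;  (½·δp/p)² = (0.5×0.0450)² = 0.000505;  (-1·δa/a)² = (-1×0.0712)² = 0.00508
δQ/Q = √(0.0215) = 0.147
Q = 11.5, so δQ = 0.147 × 11.5 = 1.69.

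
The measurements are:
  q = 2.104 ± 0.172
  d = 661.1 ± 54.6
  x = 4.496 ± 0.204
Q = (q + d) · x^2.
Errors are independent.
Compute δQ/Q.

Let u = q + d = 663.2. δu = √(δq² + δd²) = √(0.0296 + 2980) = 54.6, so δu/u = 0.0823.
Q is then a monomial in u, x:
δQ/Q = √((δu/u)² + (2·δx/x)²) = √(0.00678 + 0.00824) = 0.123

0.123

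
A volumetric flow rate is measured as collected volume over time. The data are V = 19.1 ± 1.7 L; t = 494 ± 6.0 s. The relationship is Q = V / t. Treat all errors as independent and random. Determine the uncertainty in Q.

0.00347 L/s

Each factor contributes (exponent × relative error)² to (δQ/Q)²:
  (1·δV/V)² = (1×0.0890)² = 0.00792;  (-1·δt/t)² = (-1×0.0121)² = 0.000148
δQ/Q = √(0.00807) = 0.0898
Q = 0.0387 L/s, so δQ = 0.0898 × 0.0387 = 0.00347 L/s.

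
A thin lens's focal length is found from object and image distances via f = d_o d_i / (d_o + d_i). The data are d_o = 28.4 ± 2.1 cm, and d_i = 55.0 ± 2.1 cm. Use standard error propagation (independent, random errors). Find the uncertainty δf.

∂f/∂d_o = (d_i/(d_o+d_i))² = 0.435;  ∂f/∂d_i = (d_o/(d_o+d_i))² = 0.116
δf = √((∂f/∂d_o · δd_o)² + (∂f/∂d_i · δd_i)²) = √(0.834 + 0.0593) = 0.945 cm

0.945 cm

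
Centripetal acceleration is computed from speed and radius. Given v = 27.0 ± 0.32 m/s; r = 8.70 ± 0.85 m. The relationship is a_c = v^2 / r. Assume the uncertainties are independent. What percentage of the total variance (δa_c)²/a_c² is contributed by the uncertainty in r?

94.4%

(δa_c/a_c)² = (2·δv/v)² + (-1·δr/r)²
  v term: (2×0.0119)² = 0.000562
  r term: (-1×0.0977)² = 0.00955
Total = 0.0101. Share from r = 0.00955/0.0101 = 0.944.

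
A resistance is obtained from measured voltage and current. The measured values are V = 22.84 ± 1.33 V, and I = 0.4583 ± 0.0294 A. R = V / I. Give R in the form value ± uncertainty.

Since R is a product/quotient, work with relative uncertainties:
  (1·δV/V)² = (1×0.0582)² = 0.00339;  (-1·δI/I)² = (-1×0.0642)² = 0.00412
δR/R = √(0.00751) = 0.0866
R = 49.84 Ω, so δR = 0.0866 × 49.84 = 4.32 Ω.

49.84 ± 4.32 Ω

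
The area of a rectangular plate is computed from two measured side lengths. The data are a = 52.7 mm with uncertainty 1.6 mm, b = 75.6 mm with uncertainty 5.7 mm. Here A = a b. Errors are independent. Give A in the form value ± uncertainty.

3980 ± 324 mm^2

A is a product of powers, so relative uncertainties combine in quadrature:
  (1·δa/a)² = (1×0.0304)² = 0.000922;  (1·δb/b)² = (1×0.0754)² = 0.00568
δA/A = √(0.00661) = 0.0813
A = 3980 mm^2, so δA = 0.0813 × 3980 = 324 mm^2.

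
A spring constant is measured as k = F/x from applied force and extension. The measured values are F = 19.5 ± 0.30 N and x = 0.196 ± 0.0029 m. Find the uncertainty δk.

2.12 N/m

Products/powers → add relative errors in quadrature, weighted by exponent:
  (1·δF/F)² = (1×0.0154)² = 0.000237;  (-1·δx/x)² = (-1×0.0148)² = 0.000219
δk/k = √(0.000456) = 0.0213
k = 99.5 N/m, so δk = 0.0213 × 99.5 = 2.12 N/m.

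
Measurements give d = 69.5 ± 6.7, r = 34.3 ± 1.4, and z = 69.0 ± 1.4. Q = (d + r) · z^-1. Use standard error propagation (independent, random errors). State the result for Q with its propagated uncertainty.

Let u = d + r = 104. δu = √(δd² + δr²) = √(44.9 + 1.96) = 6.84, so δu/u = 0.0659.
Q is then a monomial in u, z:
δQ/Q = √((δu/u)² + (-1·δz/z)²) = √(0.00435 + 0.000412) = 0.0690
Q = 1.50, so δQ = 0.0690 × 1.50 = 0.104.

1.50 ± 0.104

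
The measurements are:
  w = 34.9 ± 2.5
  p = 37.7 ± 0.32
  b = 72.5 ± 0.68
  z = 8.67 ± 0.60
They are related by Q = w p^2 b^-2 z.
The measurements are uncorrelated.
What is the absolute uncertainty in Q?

8.41

Since Q is a product/quotient, work with relative uncertainties:
  (1·δw/w)² = (1×0.0716)² = 0.00513;  (2·δp/p)² = (2×0.00849)² = 0.000288;  (-2·δb/b)² = (-2×0.00938)² = 0.000352;  (1·δz/z)² = (1×0.0692)² = 0.00479
δQ/Q = √(0.0106) = 0.103
Q = 81.8, so δQ = 0.103 × 81.8 = 8.41.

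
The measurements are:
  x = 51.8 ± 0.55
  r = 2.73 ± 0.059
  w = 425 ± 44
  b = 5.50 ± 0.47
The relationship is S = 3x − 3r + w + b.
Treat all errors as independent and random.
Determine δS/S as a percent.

For a sum/difference, combine absolute errors in quadrature:
  (3·δx)² = 2.72;  (3·δr)² = 0.0313;  (δw)² = 1940;  (δb)² = 0.221
δS = √(1940) = 44.0
S = 578, so δS/S = 44.0/578 = 0.0762.

7.62%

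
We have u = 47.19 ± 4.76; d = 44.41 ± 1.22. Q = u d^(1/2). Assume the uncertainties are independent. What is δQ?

32.0

Since Q is a product/quotient, work with relative uncertainties:
  (1·δu/u)² = (1×0.101)² = 0.0102;  (½·δd/d)² = (0.5×0.0275)² = 0.000189
δQ/Q = √(0.0104) = 0.102
Q = 314.5, so δQ = 0.102 × 314.5 = 32.0.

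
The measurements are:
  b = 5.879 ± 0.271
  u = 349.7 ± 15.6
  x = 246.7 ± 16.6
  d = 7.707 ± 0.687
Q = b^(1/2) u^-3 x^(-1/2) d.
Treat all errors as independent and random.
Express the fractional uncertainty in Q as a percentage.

Products/powers → add relative errors in quadrature, weighted by exponent:
  (½·δb/b)² = (0.5×0.0461)² = 0.000531;  (-3·δu/u)² = (-3×0.0446)² = 0.0179;  (−½·δx/x)² = (-0.5×0.0673)² = 0.00113;  (1·δd/d)² = (1×0.0891)² = 0.00795
δQ/Q = √(0.0275) = 0.166

16.6%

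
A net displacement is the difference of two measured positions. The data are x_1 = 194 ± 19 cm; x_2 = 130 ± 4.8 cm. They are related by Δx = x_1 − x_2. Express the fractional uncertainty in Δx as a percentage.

30.6%

Each term contributes (cᵢ δxᵢ)² to (δΔx)²:
  (δx_1)² = 361;  (δx_2)² = 23.0
δΔx = √(384) = 19.6 cm
Δx = 64.0 cm, so δΔx/Δx = 19.6/64.0 = 0.306.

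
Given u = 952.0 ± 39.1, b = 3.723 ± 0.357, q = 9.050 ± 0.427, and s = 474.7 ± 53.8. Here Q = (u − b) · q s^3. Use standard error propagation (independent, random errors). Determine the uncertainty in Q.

3.17e+11

Let w = u − b = 948.3. δw = √(δu² + δb²) = √(1530 + 0.127) = 39.1, so δw/w = 0.0412.
Q is then a monomial in w, q, s:
δQ/Q = √((δw/w)² + (1·δq/q)² + (3·δs/s)²) = √(0.00170 + 0.00223 + 0.116) = 0.346
Q = 9.18e+11, so δQ = 0.346 × 9.18e+11 = 3.17e+11.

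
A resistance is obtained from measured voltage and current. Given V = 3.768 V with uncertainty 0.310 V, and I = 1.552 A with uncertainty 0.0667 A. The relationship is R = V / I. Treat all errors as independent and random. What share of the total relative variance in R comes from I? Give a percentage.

21.4%

(δR/R)² = (1·δV/V)² + (-1·δI/I)²
  V term: (1×0.0823)² = 0.00677
  I term: (-1×0.0430)² = 0.00185
Total = 0.00862. Share from I = 0.00185/0.00862 = 0.214.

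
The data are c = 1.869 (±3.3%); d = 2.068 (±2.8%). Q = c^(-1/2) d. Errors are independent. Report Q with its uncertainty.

Each factor contributes (exponent × relative error)² to (δQ/Q)²:
  (−½·δc/c)² = (-0.5×0.0330)² = 0.000272;  (1·δd/d)² = (1×0.0280)² = 0.000784
δQ/Q = √(0.00106) = 0.0325
Q = 1.513, so δQ = 0.0325 × 1.513 = 0.0492.

1.513 ± 0.0492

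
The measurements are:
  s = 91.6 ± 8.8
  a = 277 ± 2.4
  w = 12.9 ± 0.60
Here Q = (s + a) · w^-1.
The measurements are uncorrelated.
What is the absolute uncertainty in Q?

Let u = s + a = 369. δu = √(δs² + δa²) = √(77.4 + 5.76) = 9.12, so δu/u = 0.0247.
Q is then a monomial in u, w:
δQ/Q = √((δu/u)² + (-1·δw/w)²) = √(0.000612 + 0.00216) = 0.0527
Q = 28.6, so δQ = 0.0527 × 28.6 = 1.51.

1.51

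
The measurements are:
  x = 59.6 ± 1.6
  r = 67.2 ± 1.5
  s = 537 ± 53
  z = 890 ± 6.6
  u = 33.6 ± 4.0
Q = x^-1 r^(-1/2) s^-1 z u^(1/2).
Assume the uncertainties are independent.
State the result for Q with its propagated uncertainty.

Products/powers → add relative errors in quadrature, weighted by exponent:
  (-1·δx/x)² = (-1×0.0268)² = 0.000721;  (−½·δr/r)² = (-0.5×0.0223)² = 0.000125;  (-1·δs/s)² = (-1×0.0987)² = 0.00974;  (1·δz/z)² = (1×0.00742)² = 5.5e-05;  (½·δu/u)² = (0.5×0.119)² = 0.00354
δQ/Q = √(0.0142) = 0.119
Q = 0.0197, so δQ = 0.119 × 0.0197 = 0.00234.

0.0197 ± 0.00234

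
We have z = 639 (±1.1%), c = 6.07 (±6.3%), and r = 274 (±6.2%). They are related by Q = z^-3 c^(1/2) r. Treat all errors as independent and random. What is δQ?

1.99e-07

Relative error in a monomial: (δQ/Q)² = Σ (nᵢ · δxᵢ/xᵢ)².
  (-3·δz/z)² = (-3×0.0110)² = 0.00109;  (½·δc/c)² = (0.5×0.0630)² = 0.000992;  (1·δr/r)² = (1×0.0620)² = 0.00384
δQ/Q = √(0.00593) = 0.0770
Q = 2.59e-06, so δQ = 0.0770 × 2.59e-06 = 1.99e-07.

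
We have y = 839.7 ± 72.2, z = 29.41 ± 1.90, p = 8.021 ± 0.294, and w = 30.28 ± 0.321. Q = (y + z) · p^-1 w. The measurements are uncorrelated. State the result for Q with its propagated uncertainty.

Let u = y + z = 869.1. δu = √(δy² + δz²) = √(5210 + 3.61) = 72.2, so δu/u = 0.0831.
Q is then a monomial in u, p, w:
δQ/Q = √((δu/u)² + (-1·δp/p)² + (1·δw/w)²) = √(0.00691 + 0.00134 + 0.000112) = 0.0914
Q = 3281, so δQ = 0.0914 × 3281 = 300.

3281 ± 300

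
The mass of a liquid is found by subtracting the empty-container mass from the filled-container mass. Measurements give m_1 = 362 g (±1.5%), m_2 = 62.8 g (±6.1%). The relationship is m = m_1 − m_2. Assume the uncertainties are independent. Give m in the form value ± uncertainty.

299 ± 6.65 g

Sums and differences: (δm)² = Σ (cᵢ δxᵢ)².
  (δm_1)² = 29.5;  (δm_2)² = 14.7
δm = √(44.2) = 6.65 g
m = 299 g.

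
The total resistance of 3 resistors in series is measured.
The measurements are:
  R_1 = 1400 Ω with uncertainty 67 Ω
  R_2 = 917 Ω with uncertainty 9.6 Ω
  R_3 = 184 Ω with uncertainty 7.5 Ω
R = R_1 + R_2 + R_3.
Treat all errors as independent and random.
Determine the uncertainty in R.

68.1 Ω

Each term contributes (cᵢ δxᵢ)² to (δR)²:
  (δR_1)² = 4490;  (δR_2)² = 92.2;  (δR_3)² = 56.2
δR = √(4640) = 68.1 Ω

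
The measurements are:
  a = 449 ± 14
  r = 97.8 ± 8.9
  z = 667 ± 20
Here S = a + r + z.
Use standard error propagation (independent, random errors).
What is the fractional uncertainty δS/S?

0.0214

S is a linear combination, so absolute uncertainties add in quadrature:
  (δa)² = 196;  (δr)² = 79.2;  (δz)² = 400
δS = √(675) = 26.0
S = 1210, so δS/S = 26.0/1210 = 0.0214.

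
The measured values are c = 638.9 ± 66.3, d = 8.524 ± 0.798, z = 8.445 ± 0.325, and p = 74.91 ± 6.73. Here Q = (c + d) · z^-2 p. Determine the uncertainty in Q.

Let u = c + d = 647.4. δu = √(δc² + δd²) = √(4400 + 0.637) = 66.3, so δu/u = 0.102.
Q is then a monomial in u, z, p:
δQ/Q = √((δu/u)² + (-2·δz/z)² + (1·δp/p)²) = √(0.0105 + 0.00592 + 0.00807) = 0.156
Q = 680.0, so δQ = 0.156 × 680.0 = 106.

106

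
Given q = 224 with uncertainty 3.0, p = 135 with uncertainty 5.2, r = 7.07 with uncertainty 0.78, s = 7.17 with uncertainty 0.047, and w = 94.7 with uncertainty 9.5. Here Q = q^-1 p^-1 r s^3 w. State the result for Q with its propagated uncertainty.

8.16 ± 1.27

For a monomial Q ∝ q^-1, p^-1, r, s^3, w, fractional errors add in quadrature:
  (-1·δq/q)² = (-1×0.0134)² = 0.000179;  (-1·δp/p)² = (-1×0.0385)² = 0.00148;  (1·δr/r)² = (1×0.110)² = 0.0122;  (3·δs/s)² = (3×0.00656)² = 0.000387;  (1·δw/w)² = (1×0.100)² = 0.0101
δQ/Q = √(0.0243) = 0.156
Q = 8.16, so δQ = 0.156 × 8.16 = 1.27.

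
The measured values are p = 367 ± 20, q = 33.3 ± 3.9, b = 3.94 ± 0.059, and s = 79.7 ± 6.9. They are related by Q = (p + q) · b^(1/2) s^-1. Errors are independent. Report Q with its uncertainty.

9.97 ± 1.00

Let u = p + q = 400. δu = √(δp² + δq²) = √(400 + 15.2) = 20.4, so δu/u = 0.0509.
Q is then a monomial in u, b, s:
δQ/Q = √((δu/u)² + (½·δb/b)² + (-1·δs/s)²) = √(0.00259 + 5.61e-05 + 0.00750) = 0.101
Q = 9.97, so δQ = 0.101 × 9.97 = 1.00.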